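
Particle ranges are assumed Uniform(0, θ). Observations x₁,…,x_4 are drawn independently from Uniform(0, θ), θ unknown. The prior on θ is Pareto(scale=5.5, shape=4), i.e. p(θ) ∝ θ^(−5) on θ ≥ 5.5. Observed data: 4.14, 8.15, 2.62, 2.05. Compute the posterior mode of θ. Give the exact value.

θ̂_MAP = 8.15

The Uniform(0, θ) likelihood is θ^(−n) for θ ≥ max(xᵢ), zero otherwise. Here max(xᵢ) = 8.15.
Posterior ∝ θ^(−5) · θ^(−4) = θ^(−9) on θ ≥ max(5.5, 8.15) = 8.15.
This density is strictly decreasing in θ, so the posterior mode lies at the lower boundary of the support.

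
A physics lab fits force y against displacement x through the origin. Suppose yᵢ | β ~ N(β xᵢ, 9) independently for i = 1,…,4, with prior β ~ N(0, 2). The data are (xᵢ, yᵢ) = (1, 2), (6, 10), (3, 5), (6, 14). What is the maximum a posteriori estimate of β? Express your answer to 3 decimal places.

β̂_MAP = 1.861

log p(β | y) = −Σ(yᵢ − βxᵢ)²/(2·9) − β²/(2·2) + const.
Setting the derivative to zero: Σxᵢ(yᵢ − βxᵢ)/9 − β/2 = 0, so β = Σxᵢyᵢ / (Σxᵢ² + σ²/τ²).
Σxᵢyᵢ = 1·2 + 6·10 + 3·5 + 6·14 = 161; Σxᵢ² = 82; σ²/τ² = 4.5.
β̂_MAP = 161 / (82 + 4.5) = 161/86.5 ≈ 1.861.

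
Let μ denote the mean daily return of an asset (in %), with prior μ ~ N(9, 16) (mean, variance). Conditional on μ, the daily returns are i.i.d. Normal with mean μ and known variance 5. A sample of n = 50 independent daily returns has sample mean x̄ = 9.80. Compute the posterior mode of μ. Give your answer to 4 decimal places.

n = 50, x̄ = 9.80.
For a Normal prior and Normal likelihood with known variance, the posterior is Normal; its mode equals its mean, the precision-weighted average.
Prior precision 1/σ₀² = 1/16 = 0.0625; data precision n/σ² = 50/5 = 10.
μ̂ = (0.0625·9 + 10·9.8) / (0.0625 + 10) = 98.5625/10.0625 = 1577/161 ≈ 9.7950.

μ̂_MAP = 9.7950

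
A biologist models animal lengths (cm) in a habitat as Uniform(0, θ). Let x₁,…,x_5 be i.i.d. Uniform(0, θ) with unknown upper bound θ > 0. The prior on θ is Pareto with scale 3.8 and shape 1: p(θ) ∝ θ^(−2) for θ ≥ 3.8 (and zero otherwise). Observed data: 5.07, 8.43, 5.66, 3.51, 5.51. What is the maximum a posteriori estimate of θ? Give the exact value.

θ̂_MAP = 8.43

The Uniform(0, θ) likelihood is θ^(−n) for θ ≥ max(xᵢ), zero otherwise. Here max(xᵢ) = 8.43.
Posterior ∝ θ^(−2) · θ^(−5) = θ^(−7) on θ ≥ max(3.8, 8.43) = 8.43.
This density is strictly decreasing in θ, so the posterior mode lies at the lower boundary of the support.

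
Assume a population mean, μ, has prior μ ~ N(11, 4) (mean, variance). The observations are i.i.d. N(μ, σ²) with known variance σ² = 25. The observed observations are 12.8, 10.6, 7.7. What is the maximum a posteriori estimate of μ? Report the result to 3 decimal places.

n = 3; x̄ = (12.8 + 10.6 + 7.7)/3 = 31.1/3 = 311/30 ≈ 10.3667.
For a Normal prior and Normal likelihood with known variance, the posterior is Normal; its mode equals its mean, the precision-weighted average.
Prior precision 1/σ₀² = 1/4 = 0.25; data precision n/σ² = 3/25 = 0.12.
μ̂ = (0.25·11 + 0.12·(311/30)) / (0.25 + 0.12) = 3.994/0.37 = 1997/185 ≈ 10.795.

μ̂_MAP = 10.795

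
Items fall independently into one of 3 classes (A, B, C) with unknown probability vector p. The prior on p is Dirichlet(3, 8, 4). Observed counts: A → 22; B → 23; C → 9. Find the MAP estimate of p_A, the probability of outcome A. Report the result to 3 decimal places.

The posterior is Dirichlet(αᵢ + nᵢ) = Dirichlet(25, 31, 13).
For a Dirichlet(a₁,…,a_K) with all aᵢ > 1, the mode has j-th component (aⱼ − 1)/(Σaᵢ − K).
Here Σaᵢ = 69 and K = 3, so p_A = (25 − 1)/(69 − 3) = 24/66 ≈ 0.364.

MAP estimate of p_A = 0.364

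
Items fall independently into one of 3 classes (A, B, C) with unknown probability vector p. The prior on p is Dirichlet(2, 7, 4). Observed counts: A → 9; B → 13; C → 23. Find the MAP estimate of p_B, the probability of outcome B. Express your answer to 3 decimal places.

The posterior is Dirichlet(αᵢ + nᵢ) = Dirichlet(11, 20, 27).
For a Dirichlet(a₁,…,a_K) with all aᵢ > 1, the mode has j-th component (aⱼ − 1)/(Σaᵢ − K).
Here Σaᵢ = 58 and K = 3, so p_B = (20 − 1)/(58 − 3) = 19/55 ≈ 0.345.

MAP estimate of p_B = 0.345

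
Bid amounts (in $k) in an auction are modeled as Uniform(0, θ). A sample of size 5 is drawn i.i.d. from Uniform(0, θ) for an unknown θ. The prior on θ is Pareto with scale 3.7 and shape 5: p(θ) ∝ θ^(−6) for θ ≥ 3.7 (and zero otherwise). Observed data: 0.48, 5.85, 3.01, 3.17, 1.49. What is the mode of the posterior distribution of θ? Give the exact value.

The Uniform(0, θ) likelihood is θ^(−n) for θ ≥ max(xᵢ), zero otherwise. Here max(xᵢ) = 5.85.
Posterior ∝ θ^(−6) · θ^(−5) = θ^(−11) on θ ≥ max(3.7, 5.85) = 5.85.
This density is strictly decreasing in θ, so the posterior mode lies at the lower boundary of the support.

θ̂_MAP = 5.85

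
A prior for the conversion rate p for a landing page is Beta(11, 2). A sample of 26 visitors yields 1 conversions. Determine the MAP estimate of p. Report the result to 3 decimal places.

Prior: Beta(11, 2).
Data: 1 success in 26 trials. The binomial likelihood contributes p(1−p)^25, so the posterior is Beta(11+1, 2+25) = Beta(12, 27).
For Beta(a, b) with a, b > 1 the mode is (a−1)/(a+b−2) = 11/37 ≈ 0.297.

p̂_MAP = 0.297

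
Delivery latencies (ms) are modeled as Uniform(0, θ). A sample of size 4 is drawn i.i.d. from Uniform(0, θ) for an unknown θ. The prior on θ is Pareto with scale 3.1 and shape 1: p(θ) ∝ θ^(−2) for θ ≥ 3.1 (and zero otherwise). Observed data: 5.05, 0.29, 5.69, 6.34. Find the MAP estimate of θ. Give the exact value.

θ̂_MAP = 6.34

The Uniform(0, θ) likelihood is θ^(−n) for θ ≥ max(xᵢ), zero otherwise. Here max(xᵢ) = 6.34.
Posterior ∝ θ^(−2) · θ^(−4) = θ^(−6) on θ ≥ max(3.1, 6.34) = 6.34.
This density is strictly decreasing in θ, so the posterior mode lies at the lower boundary of the support.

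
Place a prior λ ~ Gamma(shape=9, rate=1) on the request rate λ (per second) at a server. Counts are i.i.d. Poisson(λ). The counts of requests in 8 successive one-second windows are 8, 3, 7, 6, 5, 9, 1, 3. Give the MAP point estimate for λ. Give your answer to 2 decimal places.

Σxᵢ = 8+3+7+6+5+9+1+3 = 42, with n = 8.
Posterior ∝ λ^8e^(−1λ) · λ^42e^(−8λ) = λ^50e^(−9λ), i.e. Gamma(shape=51, rate=9).
The mode of a Gamma(a, b) with a ≥ 1 (shape–rate) is (a−1)/b = 50/9 ≈ 5.56.

λ̂_MAP = 5.56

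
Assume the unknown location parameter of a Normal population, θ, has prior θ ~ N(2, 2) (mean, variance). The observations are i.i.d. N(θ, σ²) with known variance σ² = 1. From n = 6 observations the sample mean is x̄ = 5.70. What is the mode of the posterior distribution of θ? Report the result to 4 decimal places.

n = 6, x̄ = 5.70.
For a Normal prior and Normal likelihood with known variance, the posterior is Normal; its mode equals its mean, the precision-weighted average.
Prior precision 1/σ₀² = 1/2 = 0.5; data precision n/σ² = 6/1 = 6.
θ̂ = (0.5·2 + 6·5.7) / (0.5 + 6) = 35.2/6.5 = 352/65 ≈ 5.4154.

θ̂_MAP = 5.4154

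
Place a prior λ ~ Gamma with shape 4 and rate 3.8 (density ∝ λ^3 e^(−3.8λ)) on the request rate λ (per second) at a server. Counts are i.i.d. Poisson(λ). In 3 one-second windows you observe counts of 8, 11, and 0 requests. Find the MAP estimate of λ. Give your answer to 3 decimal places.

λ̂_MAP = 3.235

Σxᵢ = 8+11+0 = 19, with n = 3.
Posterior ∝ λ^3e^(−3.8λ) · λ^19e^(−3λ) = λ^22e^(−6.8λ), i.e. Gamma(shape=23, rate=6.8).
The mode of a Gamma(a, b) with a ≥ 1 (shape–rate) is (a−1)/b = 22/6.8 ≈ 3.235.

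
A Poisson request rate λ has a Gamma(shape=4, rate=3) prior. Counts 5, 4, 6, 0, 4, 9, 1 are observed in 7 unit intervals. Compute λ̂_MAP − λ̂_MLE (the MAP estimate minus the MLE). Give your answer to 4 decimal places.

Σxᵢ = 29. Posterior is Gamma(33, 10); MAP = (33−1)/10 = 32/10 ≈ 3.20000.
MLE = x̄ = 29/7 ≈ 4.14286.
Difference = 32/10 − 29/7 = -33/35 ≈ -0.9429.

MAP − MLE = -0.9429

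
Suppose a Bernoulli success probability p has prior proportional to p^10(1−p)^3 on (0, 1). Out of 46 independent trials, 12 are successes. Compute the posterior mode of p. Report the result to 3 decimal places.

The prior density ∝ p^10(1−p)^3 is the kernel of Beta(11, 4).
Data: 12 successes in 46 trials. The binomial likelihood contributes p^12(1−p)^34, so the posterior is Beta(11+12, 4+34) = Beta(23, 38).
For Beta(a, b) with a, b > 1 the mode is (a−1)/(a+b−2) = 22/59 ≈ 0.373.

p̂_MAP = 0.373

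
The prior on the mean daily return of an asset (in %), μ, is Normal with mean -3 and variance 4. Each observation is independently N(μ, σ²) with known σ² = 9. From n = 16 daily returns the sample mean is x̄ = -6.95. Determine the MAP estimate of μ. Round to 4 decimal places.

n = 16, x̄ = -6.95.
For a Normal prior and Normal likelihood with known variance, the posterior is Normal; its mode equals its mean, the precision-weighted average.
Prior precision 1/σ₀² = 1/4 = 0.25; data precision n/σ² = 16/9.
μ̂ = (0.25·(-3) + (16/9)·(-6.95)) / (0.25 + 16/9) = (-2359/180)/(73/36) = -2359/365 ≈ -6.4630.

μ̂_MAP = -6.4630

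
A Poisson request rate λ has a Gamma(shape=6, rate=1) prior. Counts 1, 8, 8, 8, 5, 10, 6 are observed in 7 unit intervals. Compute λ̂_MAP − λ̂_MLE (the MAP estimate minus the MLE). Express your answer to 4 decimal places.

MAP − MLE = -0.1964

Σxᵢ = 46. Posterior is Gamma(52, 8); MAP = (52−1)/8 = 51/8 ≈ 6.37500.
MLE = x̄ = 46/7 ≈ 6.57143.
Difference = 51/8 − 46/7 = -11/56 ≈ -0.1964.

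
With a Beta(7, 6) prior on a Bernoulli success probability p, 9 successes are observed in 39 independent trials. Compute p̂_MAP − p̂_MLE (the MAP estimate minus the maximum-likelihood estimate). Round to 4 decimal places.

MAP − MLE = 0.0692

Posterior is Beta(16, 36); MAP = (16−1)/(52−2) = 15/50 ≈ 0.30000.
MLE ignores the prior: p̂_MLE = k/n = 9/39 ≈ 0.23077.
Difference = 15/50 − 9/39 = 9/130 ≈ 0.0692.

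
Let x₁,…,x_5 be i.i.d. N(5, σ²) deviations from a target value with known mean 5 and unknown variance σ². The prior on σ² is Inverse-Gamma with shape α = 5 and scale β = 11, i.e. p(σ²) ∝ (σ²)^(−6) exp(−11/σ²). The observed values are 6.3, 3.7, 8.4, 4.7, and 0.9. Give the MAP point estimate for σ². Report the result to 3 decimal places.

Sum of squared deviations about the known mean: SS = (6.3−5)² + (3.7−5)² + (8.4−5)² + (4.7−5)² + (0.9−5)² = 31.84.
The Normal likelihood contributes (σ²)^(−n/2) exp(−SS/(2σ²)), so the posterior is Inverse-Gamma(α + n/2, β + SS/2) = Inverse-Gamma(7.5, 26.92).
The mode of Inverse-Gamma(a, b) is b/(a+1) = 26.92/8.5 ≈ 3.167.

σ̂²_MAP = 3.167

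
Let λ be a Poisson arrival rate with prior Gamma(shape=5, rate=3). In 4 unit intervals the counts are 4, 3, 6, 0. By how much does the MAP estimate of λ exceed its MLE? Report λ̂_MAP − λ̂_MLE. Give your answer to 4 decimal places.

MAP − MLE = -0.8214

Σxᵢ = 13. Posterior is Gamma(18, 7); MAP = (18−1)/7 = 17/7 ≈ 2.42857.
MLE = x̄ = 13/4 ≈ 3.25000.
Difference = 17/7 − 13/4 = -23/28 ≈ -0.8214.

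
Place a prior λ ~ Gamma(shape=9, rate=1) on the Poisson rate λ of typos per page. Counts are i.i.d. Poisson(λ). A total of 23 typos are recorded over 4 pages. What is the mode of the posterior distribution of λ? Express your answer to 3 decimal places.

Σxᵢ = 23, n = 4.
Posterior ∝ λ^8e^(−1λ) · λ^23e^(−4λ) = λ^31e^(−5λ), i.e. Gamma(shape=32, rate=5).
The mode of a Gamma(a, b) with a ≥ 1 (shape–rate) is (a−1)/b = 31/5 ≈ 6.200.

λ̂_MAP = 6.200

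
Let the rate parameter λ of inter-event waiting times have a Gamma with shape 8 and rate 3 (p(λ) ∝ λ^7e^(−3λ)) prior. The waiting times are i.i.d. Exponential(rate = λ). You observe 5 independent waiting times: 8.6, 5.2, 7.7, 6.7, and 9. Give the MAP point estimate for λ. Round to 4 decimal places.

The Exponential(rate=λ) likelihood is ∝ λ^n e^(−λΣtᵢ). Here n = 5 and Σtᵢ = 8.6 + 5.2 + 7.7 + 6.7 + 9 = 37.2.
Posterior ∝ λ^7e^(−3λ) · λ^5e^(−37.2λ) = λ^12e^(−40.2λ), i.e. Gamma(13, 40.2).
Mode = (a−1)/b = 12/40.2 ≈ 0.2985.

λ̂_MAP = 0.2985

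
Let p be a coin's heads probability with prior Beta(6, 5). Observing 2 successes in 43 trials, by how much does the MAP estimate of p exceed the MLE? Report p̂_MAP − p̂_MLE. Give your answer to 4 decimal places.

Posterior is Beta(8, 46); MAP = (8−1)/(54−2) = 7/52 ≈ 0.13462.
MLE ignores the prior: p̂_MLE = k/n = 2/43 ≈ 0.04651.
Difference = 7/52 − 2/43 = 197/2236 ≈ 0.0881.

MAP − MLE = 0.0881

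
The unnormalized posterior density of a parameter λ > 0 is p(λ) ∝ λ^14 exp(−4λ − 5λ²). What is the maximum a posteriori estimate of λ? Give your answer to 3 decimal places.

λ̂_MAP = 1.000

ℓ'(λ) = 14/λ − 4 − 10λ. Setting this to zero and multiplying by λ: 10λ² + 4λ − 14 = 0.
λ = (−4 + √(4² + 4·10·14)) / (2·10) = (−4 + √576) / 20 = (−4 + 24)/20 = 1.
ℓ''(λ) = −14/λ² − 10 < 0, confirming a maximum.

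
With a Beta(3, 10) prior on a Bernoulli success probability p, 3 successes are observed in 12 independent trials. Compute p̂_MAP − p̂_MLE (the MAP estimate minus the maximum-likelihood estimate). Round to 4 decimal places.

MAP − MLE = -0.0326

Posterior is Beta(6, 19); MAP = (6−1)/(25−2) = 5/23 ≈ 0.21739.
MLE ignores the prior: p̂_MLE = k/n = 3/12 ≈ 0.25000.
Difference = 5/23 − 3/12 = -3/92 ≈ -0.0326.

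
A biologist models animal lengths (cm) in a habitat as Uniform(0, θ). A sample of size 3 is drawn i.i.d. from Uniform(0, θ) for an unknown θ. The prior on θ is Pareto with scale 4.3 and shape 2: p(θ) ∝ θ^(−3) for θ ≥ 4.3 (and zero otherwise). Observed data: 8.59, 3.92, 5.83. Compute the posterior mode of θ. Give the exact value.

The Uniform(0, θ) likelihood is θ^(−n) for θ ≥ max(xᵢ), zero otherwise. Here max(xᵢ) = 8.59.
Posterior ∝ θ^(−3) · θ^(−3) = θ^(−6) on θ ≥ max(4.3, 8.59) = 8.59.
This density is strictly decreasing in θ, so the posterior mode lies at the lower boundary of the support.

θ̂_MAP = 8.59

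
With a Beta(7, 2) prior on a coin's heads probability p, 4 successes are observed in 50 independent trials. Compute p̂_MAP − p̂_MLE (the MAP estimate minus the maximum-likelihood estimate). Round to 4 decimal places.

MAP − MLE = 0.0954

Posterior is Beta(11, 48); MAP = (11−1)/(59−2) = 10/57 ≈ 0.17544.
MLE ignores the prior: p̂_MLE = k/n = 4/50 ≈ 0.08000.
Difference = 10/57 − 4/50 = 136/1425 ≈ 0.0954.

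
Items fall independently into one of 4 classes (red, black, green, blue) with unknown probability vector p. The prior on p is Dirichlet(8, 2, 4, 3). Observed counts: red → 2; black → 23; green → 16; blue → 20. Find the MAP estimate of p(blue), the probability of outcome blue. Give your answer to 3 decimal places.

MAP estimate of p(blue) = 0.297

The posterior is Dirichlet(αᵢ + nᵢ) = Dirichlet(10, 25, 20, 23).
For a Dirichlet(a₁,…,a_K) with all aᵢ > 1, the mode has j-th component (aⱼ − 1)/(Σaᵢ − K).
Here Σaᵢ = 78 and K = 4, so p(blue) = (23 − 1)/(78 − 4) = 22/74 ≈ 0.297.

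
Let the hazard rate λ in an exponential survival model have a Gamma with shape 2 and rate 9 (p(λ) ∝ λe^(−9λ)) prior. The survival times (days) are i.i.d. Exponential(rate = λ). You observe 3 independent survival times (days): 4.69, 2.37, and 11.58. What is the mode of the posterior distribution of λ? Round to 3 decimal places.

The Exponential(rate=λ) likelihood is ∝ λ^n e^(−λΣtᵢ). Here n = 3 and Σtᵢ = 4.69 + 2.37 + 11.58 = 18.64.
Posterior ∝ λe^(−9λ) · λ^3e^(−18.64λ) = λ^4e^(−27.64λ), i.e. Gamma(5, 27.64).
Mode = (a−1)/b = 4/27.64 ≈ 0.145.

λ̂_MAP = 0.145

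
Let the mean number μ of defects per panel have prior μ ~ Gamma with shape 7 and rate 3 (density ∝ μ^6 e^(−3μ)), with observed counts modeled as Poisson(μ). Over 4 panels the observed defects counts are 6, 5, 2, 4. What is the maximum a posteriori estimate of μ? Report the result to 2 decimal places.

μ̂_MAP = 3.29

Σxᵢ = 6+5+2+4 = 17, with n = 4.
Posterior ∝ μ^6e^(−3μ) · μ^17e^(−4μ) = μ^23e^(−7μ), i.e. Gamma(shape=24, rate=7).
The mode of a Gamma(a, b) with a ≥ 1 (shape–rate) is (a−1)/b = 23/7 ≈ 3.29.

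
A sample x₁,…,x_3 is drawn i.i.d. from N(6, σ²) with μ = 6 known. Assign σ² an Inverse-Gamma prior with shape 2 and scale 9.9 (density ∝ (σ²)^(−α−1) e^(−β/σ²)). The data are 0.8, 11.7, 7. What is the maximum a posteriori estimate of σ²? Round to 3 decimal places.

σ̂²_MAP = 8.926

Sum of squared deviations about the known mean: SS = (0.8−6)² + (11.7−6)² + (7−6)² = 60.53.
The Normal likelihood contributes (σ²)^(−n/2) exp(−SS/(2σ²)), so the posterior is Inverse-Gamma(α + n/2, β + SS/2) = Inverse-Gamma(3.5, 40.165).
The mode of Inverse-Gamma(a, b) is b/(a+1) = 40.165/4.5 ≈ 8.926.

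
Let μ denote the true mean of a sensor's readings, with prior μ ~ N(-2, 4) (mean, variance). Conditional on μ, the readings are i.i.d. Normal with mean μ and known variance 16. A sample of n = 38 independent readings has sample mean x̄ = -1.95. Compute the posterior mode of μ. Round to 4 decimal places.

μ̂_MAP = -1.9548

n = 38, x̄ = -1.95.
For a Normal prior and Normal likelihood with known variance, the posterior is Normal; its mode equals its mean, the precision-weighted average.
Prior precision 1/σ₀² = 1/4 = 0.25; data precision n/σ² = 38/16 = 2.375.
μ̂ = (0.25·(-2) + 2.375·(-1.95)) / (0.25 + 2.375) = (-5.13125)/2.625 = -821/420 ≈ -1.9548.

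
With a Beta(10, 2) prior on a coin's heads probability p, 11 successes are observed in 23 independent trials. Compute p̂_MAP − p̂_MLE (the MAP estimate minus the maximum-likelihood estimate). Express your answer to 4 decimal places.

Posterior is Beta(21, 14); MAP = (21−1)/(35−2) = 20/33 ≈ 0.60606.
MLE ignores the prior: p̂_MLE = k/n = 11/23 ≈ 0.47826.
Difference = 20/33 − 11/23 = 97/759 ≈ 0.1278.

MAP − MLE = 0.1278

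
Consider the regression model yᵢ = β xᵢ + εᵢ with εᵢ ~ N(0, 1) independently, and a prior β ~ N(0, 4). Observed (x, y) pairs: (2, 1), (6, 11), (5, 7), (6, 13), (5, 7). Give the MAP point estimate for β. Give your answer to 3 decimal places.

log p(β | y) = −Σ(yᵢ − βxᵢ)²/(2·1) − β²/(2·4) + const.
Setting the derivative to zero: Σxᵢ(yᵢ − βxᵢ)/1 − β/4 = 0, so β = Σxᵢyᵢ / (Σxᵢ² + σ²/τ²).
Σxᵢyᵢ = 2·1 + 6·11 + 5·7 + 6·13 + 5·7 = 216; Σxᵢ² = 126; σ²/τ² = 0.25.
β̂_MAP = 216 / (126 + 0.25) = 216/126.25 ≈ 1.711.

β̂_MAP = 1.711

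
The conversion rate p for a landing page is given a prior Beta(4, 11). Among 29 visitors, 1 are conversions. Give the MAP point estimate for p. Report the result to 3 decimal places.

Prior: Beta(4, 11).
Data: 1 success in 29 trials. The binomial likelihood contributes p(1−p)^28, so the posterior is Beta(4+1, 11+28) = Beta(5, 39).
For Beta(a, b) with a, b > 1 the mode is (a−1)/(a+b−2) = 4/42 ≈ 0.095.

p̂_MAP = 0.095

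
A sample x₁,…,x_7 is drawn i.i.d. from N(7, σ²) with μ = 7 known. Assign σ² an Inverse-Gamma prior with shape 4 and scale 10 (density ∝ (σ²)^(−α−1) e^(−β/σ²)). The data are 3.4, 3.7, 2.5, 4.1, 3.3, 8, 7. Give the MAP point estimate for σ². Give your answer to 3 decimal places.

σ̂²_MAP = 5.129

Sum of squared deviations about the known mean: SS = (3.4−7)² + (3.7−7)² + (2.5−7)² + (4.1−7)² + (3.3−7)² + (8−7)² + (7−7)² = 67.2.
The Normal likelihood contributes (σ²)^(−n/2) exp(−SS/(2σ²)), so the posterior is Inverse-Gamma(α + n/2, β + SS/2) = Inverse-Gamma(7.5, 43.6).
The mode of Inverse-Gamma(a, b) is b/(a+1) = 43.6/8.5 ≈ 5.129.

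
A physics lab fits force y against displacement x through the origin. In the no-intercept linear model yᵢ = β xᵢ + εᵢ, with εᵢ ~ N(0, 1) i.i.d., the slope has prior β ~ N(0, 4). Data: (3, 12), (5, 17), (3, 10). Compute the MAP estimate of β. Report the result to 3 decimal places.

log p(β | y) = −Σ(yᵢ − βxᵢ)²/(2·1) − β²/(2·4) + const.
Setting the derivative to zero: Σxᵢ(yᵢ − βxᵢ)/1 − β/4 = 0, so β = Σxᵢyᵢ / (Σxᵢ² + σ²/τ²).
Σxᵢyᵢ = 3·12 + 5·17 + 3·10 = 151; Σxᵢ² = 43; σ²/τ² = 0.25.
β̂_MAP = 151 / (43 + 0.25) = 151/43.25 ≈ 3.491.

β̂_MAP = 3.491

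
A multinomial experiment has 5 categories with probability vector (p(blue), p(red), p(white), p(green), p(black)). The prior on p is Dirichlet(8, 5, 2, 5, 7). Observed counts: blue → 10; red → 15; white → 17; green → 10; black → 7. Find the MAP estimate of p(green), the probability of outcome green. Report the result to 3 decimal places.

The posterior is Dirichlet(αᵢ + nᵢ) = Dirichlet(18, 20, 19, 15, 14).
For a Dirichlet(a₁,…,a_K) with all aᵢ > 1, the mode has j-th component (aⱼ − 1)/(Σaᵢ − K).
Here Σaᵢ = 86 and K = 5, so p(green) = (15 − 1)/(86 − 5) = 14/81 ≈ 0.173.

MAP estimate of p(green) = 0.173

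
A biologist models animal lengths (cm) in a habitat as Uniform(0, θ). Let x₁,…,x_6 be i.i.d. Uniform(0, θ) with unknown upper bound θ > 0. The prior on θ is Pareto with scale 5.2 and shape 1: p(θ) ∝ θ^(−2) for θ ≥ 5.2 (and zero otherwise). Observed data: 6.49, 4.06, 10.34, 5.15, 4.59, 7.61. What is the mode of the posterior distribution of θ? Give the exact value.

θ̂_MAP = 10.34

The Uniform(0, θ) likelihood is θ^(−n) for θ ≥ max(xᵢ), zero otherwise. Here max(xᵢ) = 10.34.
Posterior ∝ θ^(−2) · θ^(−6) = θ^(−8) on θ ≥ max(5.2, 10.34) = 10.34.
This density is strictly decreasing in θ, so the posterior mode lies at the lower boundary of the support.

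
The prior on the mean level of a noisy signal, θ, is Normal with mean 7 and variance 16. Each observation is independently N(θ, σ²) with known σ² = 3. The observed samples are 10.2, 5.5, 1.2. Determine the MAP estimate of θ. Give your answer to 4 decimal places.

θ̂_MAP = 5.7137

n = 3; x̄ = (10.2 + 5.5 + 1.2)/3 = 16.9/3 = 169/30 ≈ 5.6333.
For a Normal prior and Normal likelihood with known variance, the posterior is Normal; its mode equals its mean, the precision-weighted average.
Prior precision 1/σ₀² = 1/16 = 0.0625; data precision n/σ² = 3/3 = 1.
θ̂ = (0.0625·7 + 1·(169/30)) / (0.0625 + 1) = (1457/240)/1.0625 = 1457/255 ≈ 5.7137.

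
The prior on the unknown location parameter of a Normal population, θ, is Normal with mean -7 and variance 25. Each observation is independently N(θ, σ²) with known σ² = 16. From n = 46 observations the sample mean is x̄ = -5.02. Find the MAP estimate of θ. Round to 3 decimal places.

n = 46, x̄ = -5.02.
For a Normal prior and Normal likelihood with known variance, the posterior is Normal; its mode equals its mean, the precision-weighted average.
Prior precision 1/σ₀² = 1/25 = 0.04; data precision n/σ² = 46/16 = 2.875.
θ̂ = (0.04·(-7) + 2.875·(-5.02)) / (0.04 + 2.875) = (-14.7125)/2.915 = -535/106 ≈ -5.047.

θ̂_MAP = -5.047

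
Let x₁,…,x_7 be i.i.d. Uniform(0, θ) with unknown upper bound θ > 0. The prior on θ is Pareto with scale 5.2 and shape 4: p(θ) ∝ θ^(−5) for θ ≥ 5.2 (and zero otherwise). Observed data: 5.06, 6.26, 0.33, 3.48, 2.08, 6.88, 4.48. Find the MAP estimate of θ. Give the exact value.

θ̂_MAP = 6.88

The Uniform(0, θ) likelihood is θ^(−n) for θ ≥ max(xᵢ), zero otherwise. Here max(xᵢ) = 6.88.
Posterior ∝ θ^(−5) · θ^(−7) = θ^(−12) on θ ≥ max(5.2, 6.88) = 6.88.
This density is strictly decreasing in θ, so the posterior mode lies at the lower boundary of the support.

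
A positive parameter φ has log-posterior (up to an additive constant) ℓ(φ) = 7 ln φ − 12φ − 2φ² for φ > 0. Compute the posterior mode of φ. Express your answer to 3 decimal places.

ℓ'(φ) = 7/φ − 12 − 4φ. Setting this to zero and multiplying by φ: 4φ² + 12φ − 7 = 0.
φ = (−12 + √(12² + 4·4·7)) / (2·4) = (−12 + √256) / 8 = (−12 + 16)/8 = 1/2.
ℓ''(φ) = −7/φ² − 4 < 0, confirming a maximum.

φ̂_MAP = 0.500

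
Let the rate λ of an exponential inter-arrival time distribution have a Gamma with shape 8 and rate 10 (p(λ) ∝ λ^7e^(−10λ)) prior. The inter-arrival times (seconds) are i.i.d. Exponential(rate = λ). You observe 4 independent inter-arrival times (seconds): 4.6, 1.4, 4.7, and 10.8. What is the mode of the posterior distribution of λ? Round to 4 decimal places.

λ̂_MAP = 0.3492

The Exponential(rate=λ) likelihood is ∝ λ^n e^(−λΣtᵢ). Here n = 4 and Σtᵢ = 4.6 + 1.4 + 4.7 + 10.8 = 21.5.
Posterior ∝ λ^7e^(−10λ) · λ^4e^(−21.5λ) = λ^11e^(−31.5λ), i.e. Gamma(12, 31.5).
Mode = (a−1)/b = 11/31.5 ≈ 0.3492.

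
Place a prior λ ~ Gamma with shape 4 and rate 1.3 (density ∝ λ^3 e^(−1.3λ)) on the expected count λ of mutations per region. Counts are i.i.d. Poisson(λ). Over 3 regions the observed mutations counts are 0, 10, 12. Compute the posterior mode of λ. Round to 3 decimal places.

Σxᵢ = 0+10+12 = 22, with n = 3.
Posterior ∝ λ^3e^(−1.3λ) · λ^22e^(−3λ) = λ^25e^(−4.3λ), i.e. Gamma(shape=26, rate=4.3).
The mode of a Gamma(a, b) with a ≥ 1 (shape–rate) is (a−1)/b = 25/4.3 ≈ 5.814.

λ̂_MAP = 5.814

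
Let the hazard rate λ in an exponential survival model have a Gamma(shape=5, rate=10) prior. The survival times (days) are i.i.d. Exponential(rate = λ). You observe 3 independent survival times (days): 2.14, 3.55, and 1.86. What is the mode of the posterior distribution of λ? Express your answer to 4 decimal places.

The Exponential(rate=λ) likelihood is ∝ λ^n e^(−λΣtᵢ). Here n = 3 and Σtᵢ = 2.14 + 3.55 + 1.86 = 7.55.
Posterior ∝ λ^4e^(−10λ) · λ^3e^(−7.55λ) = λ^7e^(−17.55λ), i.e. Gamma(8, 17.55).
Mode = (a−1)/b = 7/17.55 ≈ 0.3989.

λ̂_MAP = 0.3989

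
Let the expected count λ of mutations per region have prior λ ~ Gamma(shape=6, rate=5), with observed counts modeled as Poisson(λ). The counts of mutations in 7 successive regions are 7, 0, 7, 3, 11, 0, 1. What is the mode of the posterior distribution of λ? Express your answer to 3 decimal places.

Σxᵢ = 7+0+7+3+11+0+1 = 29, with n = 7.
Posterior ∝ λ^5e^(−5λ) · λ^29e^(−7λ) = λ^34e^(−12λ), i.e. Gamma(shape=35, rate=12).
The mode of a Gamma(a, b) with a ≥ 1 (shape–rate) is (a−1)/b = 34/12 ≈ 2.833.

λ̂_MAP = 2.833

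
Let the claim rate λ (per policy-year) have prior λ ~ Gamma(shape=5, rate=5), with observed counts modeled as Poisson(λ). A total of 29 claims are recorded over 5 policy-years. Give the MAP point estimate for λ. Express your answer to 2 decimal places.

Σxᵢ = 29, n = 5.
Posterior ∝ λ^4e^(−5λ) · λ^29e^(−5λ) = λ^33e^(−10λ), i.e. Gamma(shape=34, rate=10).
The mode of a Gamma(a, b) with a ≥ 1 (shape–rate) is (a−1)/b = 33/10 ≈ 3.30.

λ̂_MAP = 3.30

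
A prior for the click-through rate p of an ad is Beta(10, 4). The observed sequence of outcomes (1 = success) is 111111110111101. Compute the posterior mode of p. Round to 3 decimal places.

Prior: Beta(10, 4).
Data: 13 successes in 15 trials (from the sequence). The binomial likelihood contributes p^13(1−p)^2, so the posterior is Beta(10+13, 4+2) = Beta(23, 6).
For Beta(a, b) with a, b > 1 the mode is (a−1)/(a+b−2) = 22/27 ≈ 0.815.

p̂_MAP = 0.815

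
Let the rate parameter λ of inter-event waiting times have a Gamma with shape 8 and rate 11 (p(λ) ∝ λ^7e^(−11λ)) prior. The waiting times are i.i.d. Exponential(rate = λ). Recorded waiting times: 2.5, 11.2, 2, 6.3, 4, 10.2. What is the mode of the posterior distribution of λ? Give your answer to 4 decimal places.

λ̂_MAP = 0.2754

The Exponential(rate=λ) likelihood is ∝ λ^n e^(−λΣtᵢ). Here n = 6 and Σtᵢ = 2.5 + 11.2 + 2 + 6.3 + 4 + 10.2 = 36.2.
Posterior ∝ λ^7e^(−11λ) · λ^6e^(−36.2λ) = λ^13e^(−47.2λ), i.e. Gamma(14, 47.2).
Mode = (a−1)/b = 13/47.2 ≈ 0.2754.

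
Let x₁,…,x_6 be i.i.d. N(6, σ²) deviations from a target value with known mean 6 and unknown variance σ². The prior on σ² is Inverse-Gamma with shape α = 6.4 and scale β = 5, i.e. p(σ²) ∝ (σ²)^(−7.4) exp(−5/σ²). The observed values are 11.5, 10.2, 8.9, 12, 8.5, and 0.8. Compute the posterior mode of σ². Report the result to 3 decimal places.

σ̂²_MAP = 6.519

Sum of squared deviations about the known mean: SS = (11.5−6)² + (10.2−6)² + (8.9−6)² + (12−6)² + (8.5−6)² + (0.8−6)² = 125.59.
The Normal likelihood contributes (σ²)^(−n/2) exp(−SS/(2σ²)), so the posterior is Inverse-Gamma(α + n/2, β + SS/2) = Inverse-Gamma(9.4, 67.795).
The mode of Inverse-Gamma(a, b) is b/(a+1) = 67.795/10.4 ≈ 6.519.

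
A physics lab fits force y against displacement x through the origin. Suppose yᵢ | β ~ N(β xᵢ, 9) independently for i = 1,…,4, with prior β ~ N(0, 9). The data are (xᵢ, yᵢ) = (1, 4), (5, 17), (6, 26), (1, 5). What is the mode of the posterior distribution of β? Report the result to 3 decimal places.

β̂_MAP = 3.906

log p(β | y) = −Σ(yᵢ − βxᵢ)²/(2·9) − β²/(2·9) + const.
Setting the derivative to zero: Σxᵢ(yᵢ − βxᵢ)/9 − β/9 = 0, so β = Σxᵢyᵢ / (Σxᵢ² + σ²/τ²).
Σxᵢyᵢ = 1·4 + 5·17 + 6·26 + 1·5 = 250; Σxᵢ² = 63; σ²/τ² = 1.
β̂_MAP = 250 / (63 + 1) = 250/64 ≈ 3.906.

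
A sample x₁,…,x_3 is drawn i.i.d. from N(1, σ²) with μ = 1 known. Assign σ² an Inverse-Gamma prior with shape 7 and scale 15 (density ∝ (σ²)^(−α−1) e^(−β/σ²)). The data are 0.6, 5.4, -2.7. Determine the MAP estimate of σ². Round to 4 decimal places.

Sum of squared deviations about the known mean: SS = (0.6−1)² + (5.4−1)² + (-2.7−1)² = 33.21.
The Normal likelihood contributes (σ²)^(−n/2) exp(−SS/(2σ²)), so the posterior is Inverse-Gamma(α + n/2, β + SS/2) = Inverse-Gamma(8.5, 31.605).
The mode of Inverse-Gamma(a, b) is b/(a+1) = 31.605/9.5 ≈ 3.3268.

σ̂²_MAP = 3.3268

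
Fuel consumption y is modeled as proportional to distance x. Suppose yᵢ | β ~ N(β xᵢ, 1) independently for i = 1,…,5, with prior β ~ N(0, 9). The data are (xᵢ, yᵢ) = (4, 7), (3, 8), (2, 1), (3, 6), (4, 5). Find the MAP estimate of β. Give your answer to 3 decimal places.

β̂_MAP = 1.700

log p(β | y) = −Σ(yᵢ − βxᵢ)²/(2·1) − β²/(2·9) + const.
Setting the derivative to zero: Σxᵢ(yᵢ − βxᵢ)/1 − β/9 = 0, so β = Σxᵢyᵢ / (Σxᵢ² + σ²/τ²).
Σxᵢyᵢ = 4·7 + 3·8 + 2·1 + 3·6 + 4·5 = 92; Σxᵢ² = 54; σ²/τ² = 1/9.
β̂_MAP = 92 / (54 + 1/9) = 92/(487/9) = 828/487 ≈ 1.700.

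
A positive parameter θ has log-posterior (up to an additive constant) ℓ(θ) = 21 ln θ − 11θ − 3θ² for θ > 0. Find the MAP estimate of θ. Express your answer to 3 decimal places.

ℓ'(θ) = 21/θ − 11 − 6θ. Setting this to zero and multiplying by θ: 6θ² + 11θ − 21 = 0.
θ = (−11 + √(11² + 4·6·21)) / (2·6) = (−11 + √625) / 12 = (−11 + 25)/12 = 7/6.
ℓ''(θ) = −21/θ² − 6 < 0, confirming a maximum.

θ̂_MAP = 1.167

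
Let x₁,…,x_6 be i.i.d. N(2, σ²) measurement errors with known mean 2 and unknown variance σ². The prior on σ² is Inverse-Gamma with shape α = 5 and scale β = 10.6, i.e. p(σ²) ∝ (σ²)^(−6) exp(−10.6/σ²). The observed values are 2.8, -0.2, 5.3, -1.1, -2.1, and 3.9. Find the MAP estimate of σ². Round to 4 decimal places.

Sum of squared deviations about the known mean: SS = (2.8−2)² + (-0.2−2)² + (5.3−2)² + (-1.1−2)² + (-2.1−2)² + (3.9−2)² = 46.4.
The Normal likelihood contributes (σ²)^(−n/2) exp(−SS/(2σ²)), so the posterior is Inverse-Gamma(α + n/2, β + SS/2) = Inverse-Gamma(8, 33.8).
The mode of Inverse-Gamma(a, b) is b/(a+1) = 33.8/9 ≈ 3.7556.

σ̂²_MAP = 3.7556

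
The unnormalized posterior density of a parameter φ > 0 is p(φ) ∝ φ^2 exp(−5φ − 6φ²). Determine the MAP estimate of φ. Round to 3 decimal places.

ℓ'(φ) = 2/φ − 5 − 12φ. Setting this to zero and multiplying by φ: 12φ² + 5φ − 2 = 0.
φ = (−5 + √(5² + 4·12·2)) / (2·12) = (−5 + √121) / 24 = (−5 + 11)/24 = 1/4.
ℓ''(φ) = −2/φ² − 12 < 0, confirming a maximum.

φ̂_MAP = 0.250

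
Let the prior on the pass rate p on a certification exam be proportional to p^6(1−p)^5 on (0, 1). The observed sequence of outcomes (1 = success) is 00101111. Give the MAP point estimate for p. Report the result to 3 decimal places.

The prior density ∝ p^6(1−p)^5 is the kernel of Beta(7, 6).
Data: 5 successes in 8 trials (from the sequence). The binomial likelihood contributes p^5(1−p)^3, so the posterior is Beta(7+5, 6+3) = Beta(12, 9).
For Beta(a, b) with a, b > 1 the mode is (a−1)/(a+b−2) = 11/19 ≈ 0.579.

p̂_MAP = 0.579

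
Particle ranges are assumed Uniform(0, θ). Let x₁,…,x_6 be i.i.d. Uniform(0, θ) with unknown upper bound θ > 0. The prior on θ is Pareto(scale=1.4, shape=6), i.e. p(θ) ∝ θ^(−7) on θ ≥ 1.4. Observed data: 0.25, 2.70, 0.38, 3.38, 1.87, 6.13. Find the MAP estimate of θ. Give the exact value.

θ̂_MAP = 6.13

The Uniform(0, θ) likelihood is θ^(−n) for θ ≥ max(xᵢ), zero otherwise. Here max(xᵢ) = 6.13.
Posterior ∝ θ^(−7) · θ^(−6) = θ^(−13) on θ ≥ max(1.4, 6.13) = 6.13.
This density is strictly decreasing in θ, so the posterior mode lies at the lower boundary of the support.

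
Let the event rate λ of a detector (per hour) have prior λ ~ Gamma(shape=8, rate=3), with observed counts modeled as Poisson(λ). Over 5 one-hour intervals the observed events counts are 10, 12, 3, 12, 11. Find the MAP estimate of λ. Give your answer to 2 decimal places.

Σxᵢ = 10+12+3+12+11 = 48, with n = 5.
Posterior ∝ λ^7e^(−3λ) · λ^48e^(−5λ) = λ^55e^(−8λ), i.e. Gamma(shape=56, rate=8).
The mode of a Gamma(a, b) with a ≥ 1 (shape–rate) is (a−1)/b = 55/8 ≈ 6.88.

λ̂_MAP = 6.88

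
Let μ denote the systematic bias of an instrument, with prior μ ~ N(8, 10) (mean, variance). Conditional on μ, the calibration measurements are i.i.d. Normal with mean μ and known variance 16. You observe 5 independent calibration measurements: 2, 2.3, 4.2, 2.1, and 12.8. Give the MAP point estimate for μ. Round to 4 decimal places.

μ̂_MAP = 5.4848

n = 5; x̄ = (2 + 2.3 + 4.2 + 2.1 + 12.8)/5 = 23.4/5 = 4.68.
For a Normal prior and Normal likelihood with known variance, the posterior is Normal; its mode equals its mean, the precision-weighted average.
Prior precision 1/σ₀² = 1/10 = 0.1; data precision n/σ² = 5/16 = 0.3125.
μ̂ = (0.1·8 + 0.3125·4.68) / (0.1 + 0.3125) = 2.2625/0.4125 = 181/33 ≈ 5.4848.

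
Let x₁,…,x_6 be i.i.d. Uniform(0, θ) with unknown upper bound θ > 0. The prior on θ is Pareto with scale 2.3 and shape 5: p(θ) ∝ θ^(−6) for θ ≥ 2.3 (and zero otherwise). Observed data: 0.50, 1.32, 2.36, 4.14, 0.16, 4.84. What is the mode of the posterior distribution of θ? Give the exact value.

The Uniform(0, θ) likelihood is θ^(−n) for θ ≥ max(xᵢ), zero otherwise. Here max(xᵢ) = 4.84.
Posterior ∝ θ^(−6) · θ^(−6) = θ^(−12) on θ ≥ max(2.3, 4.84) = 4.84.
This density is strictly decreasing in θ, so the posterior mode lies at the lower boundary of the support.

θ̂_MAP = 4.84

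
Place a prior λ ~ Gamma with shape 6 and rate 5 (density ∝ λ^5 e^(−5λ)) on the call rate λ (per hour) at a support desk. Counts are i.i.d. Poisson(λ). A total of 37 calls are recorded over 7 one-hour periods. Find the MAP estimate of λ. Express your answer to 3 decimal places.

Σxᵢ = 37, n = 7.
Posterior ∝ λ^5e^(−5λ) · λ^37e^(−7λ) = λ^42e^(−12λ), i.e. Gamma(shape=43, rate=12).
The mode of a Gamma(a, b) with a ≥ 1 (shape–rate) is (a−1)/b = 42/12 ≈ 3.500.

λ̂_MAP = 3.500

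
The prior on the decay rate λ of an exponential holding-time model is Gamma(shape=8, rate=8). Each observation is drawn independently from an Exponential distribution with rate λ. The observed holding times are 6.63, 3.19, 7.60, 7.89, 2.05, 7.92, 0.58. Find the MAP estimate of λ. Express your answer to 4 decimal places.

λ̂_MAP = 0.3192

The Exponential(rate=λ) likelihood is ∝ λ^n e^(−λΣtᵢ). Here n = 7 and Σtᵢ = 6.63 + 3.19 + 7.60 + 7.89 + 2.05 + 7.92 + 0.58 = 35.86.
Posterior ∝ λ^7e^(−8λ) · λ^7e^(−35.86λ) = λ^14e^(−43.86λ), i.e. Gamma(15, 43.86).
Mode = (a−1)/b = 14/43.86 ≈ 0.3192.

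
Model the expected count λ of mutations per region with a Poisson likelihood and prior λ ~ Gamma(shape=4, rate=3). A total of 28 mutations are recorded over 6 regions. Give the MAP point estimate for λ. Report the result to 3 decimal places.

Σxᵢ = 28, n = 6.
Posterior ∝ λ^3e^(−3λ) · λ^28e^(−6λ) = λ^31e^(−9λ), i.e. Gamma(shape=32, rate=9).
The mode of a Gamma(a, b) with a ≥ 1 (shape–rate) is (a−1)/b = 31/9 ≈ 3.444.

λ̂_MAP = 3.444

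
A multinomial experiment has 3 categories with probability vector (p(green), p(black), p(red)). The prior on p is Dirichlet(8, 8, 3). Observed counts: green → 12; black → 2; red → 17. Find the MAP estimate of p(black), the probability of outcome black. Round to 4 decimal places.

MAP estimate of p(black) = 0.1915

The posterior is Dirichlet(αᵢ + nᵢ) = Dirichlet(20, 10, 20).
For a Dirichlet(a₁,…,a_K) with all aᵢ > 1, the mode has j-th component (aⱼ − 1)/(Σaᵢ − K).
Here Σaᵢ = 50 and K = 3, so p(black) = (10 − 1)/(50 − 3) = 9/47 ≈ 0.1915.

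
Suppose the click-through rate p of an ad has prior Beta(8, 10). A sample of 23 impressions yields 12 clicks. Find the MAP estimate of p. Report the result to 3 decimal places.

Prior: Beta(8, 10).
Data: 12 successes in 23 trials. The binomial likelihood contributes p^12(1−p)^11, so the posterior is Beta(8+12, 10+11) = Beta(20, 21).
For Beta(a, b) with a, b > 1 the mode is (a−1)/(a+b−2) = 19/39 ≈ 0.487.

p̂_MAP = 0.487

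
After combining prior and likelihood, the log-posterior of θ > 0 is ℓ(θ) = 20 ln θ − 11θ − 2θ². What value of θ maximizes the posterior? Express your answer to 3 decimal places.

ℓ'(θ) = 20/θ − 11 − 4θ. Setting this to zero and multiplying by θ: 4θ² + 11θ − 20 = 0.
θ = (−11 + √(11² + 4·4·20)) / (2·4) = (−11 + √441) / 8 = (−11 + 21)/8 = 5/4.
ℓ''(θ) = −20/θ² − 4 < 0, confirming a maximum.

θ̂_MAP = 1.250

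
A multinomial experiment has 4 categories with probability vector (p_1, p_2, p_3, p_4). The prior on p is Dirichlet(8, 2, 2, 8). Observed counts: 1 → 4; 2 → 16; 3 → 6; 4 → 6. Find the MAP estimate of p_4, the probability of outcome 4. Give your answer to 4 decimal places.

MAP estimate: 0.2708

The posterior is Dirichlet(αᵢ + nᵢ) = Dirichlet(12, 18, 8, 14).
For a Dirichlet(a₁,…,a_K) with all aᵢ > 1, the mode has j-th component (aⱼ − 1)/(Σaᵢ − K).
Here Σaᵢ = 52 and K = 4, so p_4 = (14 − 1)/(52 − 4) = 13/48 ≈ 0.2708.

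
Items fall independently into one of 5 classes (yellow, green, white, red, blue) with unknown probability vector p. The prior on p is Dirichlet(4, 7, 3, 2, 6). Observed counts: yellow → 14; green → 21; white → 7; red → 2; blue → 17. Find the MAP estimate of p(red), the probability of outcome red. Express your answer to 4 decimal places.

The posterior is Dirichlet(αᵢ + nᵢ) = Dirichlet(18, 28, 10, 4, 23).
For a Dirichlet(a₁,…,a_K) with all aᵢ > 1, the mode has j-th component (aⱼ − 1)/(Σaᵢ − K).
Here Σaᵢ = 83 and K = 5, so p(red) = (4 − 1)/(83 − 5) = 3/78 ≈ 0.0385.

MAP estimate of p(red) = 0.0385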